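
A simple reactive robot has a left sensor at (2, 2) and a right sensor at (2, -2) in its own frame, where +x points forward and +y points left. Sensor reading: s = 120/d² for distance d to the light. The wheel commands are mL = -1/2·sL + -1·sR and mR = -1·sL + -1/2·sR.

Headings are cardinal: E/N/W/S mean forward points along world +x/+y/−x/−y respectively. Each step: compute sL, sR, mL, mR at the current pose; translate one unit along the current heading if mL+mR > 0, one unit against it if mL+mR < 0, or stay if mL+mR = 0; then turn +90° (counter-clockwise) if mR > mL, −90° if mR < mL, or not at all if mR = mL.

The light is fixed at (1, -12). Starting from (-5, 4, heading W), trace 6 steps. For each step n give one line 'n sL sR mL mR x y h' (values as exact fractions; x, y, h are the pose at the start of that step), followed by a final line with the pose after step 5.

n=0: pose=(-5,4,W); sL=6/13, sR=30/97; mL=-681/1261, mR=-777/1261; mL+mR=-1458/1261 → advance -1; mR−mL=-96/1261 → turn -1·90°
n=1: pose=(-4,4,N); sL=120/373, sR=40/111; mL=-21580/41403, mR=-20780/41403; mL+mR=-14120/13801 → advance -1; mR−mL=800/41403 → turn +1·90°
n=2: pose=(-4,3,W); sL=60/109, sR=60/169; mL=-11610/18421, mR=-13410/18421; mL+mR=-25020/18421 → advance -1; mR−mL=-1800/18421 → turn -1·90°
n=3: pose=(-3,3,N); sL=24/65, sR=120/293; mL=-11316/19045, mR=-10932/19045; mL+mR=-22248/19045 → advance -1; mR−mL=384/19045 → turn +1·90°
n=4: pose=(-3,2,W); sL=2/3, sR=30/73; mL=-163/219, mR=-191/219; mL+mR=-118/73 → advance -1; mR−mL=-28/219 → turn -1·90°
n=5: pose=(-2,2,N); sL=120/281, sR=120/257; mL=-49140/72217, mR=-47700/72217; mL+mR=-96840/72217 → advance -1; mR−mL=1440/72217 → turn +1·90°

0 6/13 30/97 -681/1261 -777/1261 -5 4 W
1 120/373 40/111 -21580/41403 -20780/41403 -4 4 N
2 60/109 60/169 -11610/18421 -13410/18421 -4 3 W
3 24/65 120/293 -11316/19045 -10932/19045 -3 3 N
4 2/3 30/73 -163/219 -191/219 -3 2 W
5 120/281 120/257 -49140/72217 -47700/72217 -2 2 N
final -2 1 W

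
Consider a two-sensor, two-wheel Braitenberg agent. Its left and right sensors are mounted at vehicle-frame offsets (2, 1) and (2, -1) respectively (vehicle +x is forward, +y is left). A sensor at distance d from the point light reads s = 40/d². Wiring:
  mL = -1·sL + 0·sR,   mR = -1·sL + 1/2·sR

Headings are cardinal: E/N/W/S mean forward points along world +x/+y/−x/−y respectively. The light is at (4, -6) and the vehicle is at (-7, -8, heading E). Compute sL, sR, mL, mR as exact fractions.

20/41 4/9 -20/41 -98/369

left sensor world pos  = (-5, -7); dL² = 82
right sensor world pos = (-5, -9); dR² = 90
sL = 40/82 = 20/41
sR = 40/90 = 4/9
mL = -1·sL + 0·sR = -20/41
mR = -1·sL + 1/2·sR = -98/369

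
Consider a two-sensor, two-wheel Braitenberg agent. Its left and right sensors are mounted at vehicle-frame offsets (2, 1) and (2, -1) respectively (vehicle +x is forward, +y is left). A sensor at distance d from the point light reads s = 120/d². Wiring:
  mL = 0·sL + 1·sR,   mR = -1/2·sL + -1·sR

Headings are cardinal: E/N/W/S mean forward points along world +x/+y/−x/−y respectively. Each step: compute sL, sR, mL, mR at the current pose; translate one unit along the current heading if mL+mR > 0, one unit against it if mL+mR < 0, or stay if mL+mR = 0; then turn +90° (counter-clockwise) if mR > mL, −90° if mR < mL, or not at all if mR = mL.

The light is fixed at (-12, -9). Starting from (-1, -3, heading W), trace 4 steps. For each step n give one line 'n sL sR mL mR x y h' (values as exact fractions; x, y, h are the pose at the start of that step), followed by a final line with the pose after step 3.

n=0: pose=(-1,-3,W); sL=60/53, sR=12/13; mL=12/13, mR=-1026/689; mL+mR=-30/53 → advance -1; mR−mL=-1662/689 → turn -1·90°
n=1: pose=(0,-3,N); sL=24/37, sR=120/233; mL=120/233, mR=-7236/8621; mL+mR=-12/37 → advance -1; mR−mL=-11676/8621 → turn -1·90°
n=2: pose=(0,-4,E); sL=15/29, sR=30/53; mL=30/53, mR=-2535/3074; mL+mR=-15/58 → advance -1; mR−mL=-4275/3074 → turn -1·90°
n=3: pose=(-1,-4,S); sL=40/51, sR=120/109; mL=120/109, mR=-8300/5559; mL+mR=-20/51 → advance -1; mR−mL=-14420/5559 → turn -1·90°

0 60/53 12/13 12/13 -1026/689 -1 -3 W
1 24/37 120/233 120/233 -7236/8621 0 -3 N
2 15/29 30/53 30/53 -2535/3074 0 -4 E
3 40/51 120/109 120/109 -8300/5559 -1 -4 S
final -1 -3 W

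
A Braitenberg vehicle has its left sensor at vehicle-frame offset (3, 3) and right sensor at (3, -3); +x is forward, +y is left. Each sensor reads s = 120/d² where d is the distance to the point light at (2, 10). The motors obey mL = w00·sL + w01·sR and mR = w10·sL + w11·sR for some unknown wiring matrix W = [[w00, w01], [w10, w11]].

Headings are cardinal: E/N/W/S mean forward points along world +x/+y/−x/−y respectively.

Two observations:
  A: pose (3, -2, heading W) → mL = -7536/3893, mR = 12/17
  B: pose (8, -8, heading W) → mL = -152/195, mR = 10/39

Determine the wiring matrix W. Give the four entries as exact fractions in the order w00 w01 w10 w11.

-1 -1 0 1/2

obs A: pose=(3,-2,W) → sL=120/229, sR=24/17, mL=-7536/3893, mR=12/17
obs B: pose=(8,-8,W) → sL=4/15, sR=20/39, mL=-152/195, mR=10/39
sensor matrix S = [[120/229, 24/17], [4/15, 20/39]]; det S = -27264/253045
solve [mL_A; mL_B] = S·[w00; w01] and [mR_A; mR_B] = S·[w10; w11]:
  w00 = -1, w01 = -1, w10 = 0, w11 = 1/2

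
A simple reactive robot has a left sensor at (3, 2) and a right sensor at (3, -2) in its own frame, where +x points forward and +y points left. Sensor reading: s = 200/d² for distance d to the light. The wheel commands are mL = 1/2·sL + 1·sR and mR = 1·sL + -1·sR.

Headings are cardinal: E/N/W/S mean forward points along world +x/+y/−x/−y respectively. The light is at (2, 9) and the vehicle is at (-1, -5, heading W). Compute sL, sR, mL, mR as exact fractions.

left sensor world pos  = (-4, -7); dL² = 292
right sensor world pos = (-4, -3); dR² = 180
sL = 200/292 = 50/73
sR = 200/180 = 10/9
mL = 1/2·sL + 1·sR = 955/657
mR = 1·sL + -1·sR = -280/657

50/73 10/9 955/657 -280/657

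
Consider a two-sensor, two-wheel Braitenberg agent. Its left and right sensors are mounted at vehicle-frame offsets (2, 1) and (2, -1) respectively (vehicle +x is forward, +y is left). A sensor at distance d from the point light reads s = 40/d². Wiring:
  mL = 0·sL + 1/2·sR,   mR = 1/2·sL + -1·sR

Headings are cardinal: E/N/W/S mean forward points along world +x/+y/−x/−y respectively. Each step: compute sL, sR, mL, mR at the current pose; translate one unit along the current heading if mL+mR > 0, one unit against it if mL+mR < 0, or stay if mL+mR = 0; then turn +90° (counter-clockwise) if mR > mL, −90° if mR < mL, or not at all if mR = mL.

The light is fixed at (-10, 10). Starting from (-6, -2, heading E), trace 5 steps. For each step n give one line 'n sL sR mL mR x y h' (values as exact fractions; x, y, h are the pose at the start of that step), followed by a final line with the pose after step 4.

0 40/157 8/41 4/41 -436/6437 -6 -2 E
1 5/29 10/53 5/53 -315/3074 -5 -2 S
2 40/153 40/109 20/109 -3940/16677 -5 -1 W
3 20/53 4/13 2/13 -82/689 -4 -1 N
4 8/29 8/37 4/37 -84/1073 -4 0 E
final -3 0 S

n=0: pose=(-6,-2,E); sL=40/157, sR=8/41; mL=4/41, mR=-436/6437; mL+mR=192/6437 → advance +1; mR−mL=-1064/6437 → turn -1·90°
n=1: pose=(-5,-2,S); sL=5/29, sR=10/53; mL=5/53, mR=-315/3074; mL+mR=-25/3074 → advance -1; mR−mL=-605/3074 → turn -1·90°
n=2: pose=(-5,-1,W); sL=40/153, sR=40/109; mL=20/109, mR=-3940/16677; mL+mR=-880/16677 → advance -1; mR−mL=-7000/16677 → turn -1·90°
n=3: pose=(-4,-1,N); sL=20/53, sR=4/13; mL=2/13, mR=-82/689; mL+mR=24/689 → advance +1; mR−mL=-188/689 → turn -1·90°
n=4: pose=(-4,0,E); sL=8/29, sR=8/37; mL=4/37, mR=-84/1073; mL+mR=32/1073 → advance +1; mR−mL=-200/1073 → turn -1·90°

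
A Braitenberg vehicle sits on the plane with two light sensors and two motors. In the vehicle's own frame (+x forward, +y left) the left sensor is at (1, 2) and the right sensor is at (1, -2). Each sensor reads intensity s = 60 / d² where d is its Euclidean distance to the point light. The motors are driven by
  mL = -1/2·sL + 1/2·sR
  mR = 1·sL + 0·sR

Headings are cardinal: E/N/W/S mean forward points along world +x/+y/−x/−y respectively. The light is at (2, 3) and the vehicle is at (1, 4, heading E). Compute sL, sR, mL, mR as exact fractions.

20/3 60 80/3 20/3

left sensor world pos  = (2, 6); dL² = 9
right sensor world pos = (2, 2); dR² = 1
sL = 60/9 = 20/3
sR = 60/1 = 60
mL = -1/2·sL + 1/2·sR = 80/3
mR = 1·sL + 0·sR = 20/3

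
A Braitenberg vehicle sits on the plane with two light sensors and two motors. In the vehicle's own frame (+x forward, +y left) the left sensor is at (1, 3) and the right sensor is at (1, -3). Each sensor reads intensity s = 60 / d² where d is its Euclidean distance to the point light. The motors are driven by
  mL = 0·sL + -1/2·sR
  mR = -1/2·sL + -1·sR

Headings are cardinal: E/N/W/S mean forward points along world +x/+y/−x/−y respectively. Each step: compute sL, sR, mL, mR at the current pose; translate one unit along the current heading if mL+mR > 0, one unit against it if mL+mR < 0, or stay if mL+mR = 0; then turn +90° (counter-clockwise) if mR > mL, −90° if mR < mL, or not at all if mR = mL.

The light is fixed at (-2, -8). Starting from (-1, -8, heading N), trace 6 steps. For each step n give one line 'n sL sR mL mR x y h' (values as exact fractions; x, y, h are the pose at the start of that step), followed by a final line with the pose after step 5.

0 12 60/17 -30/17 -162/17 -1 -8 N
1 15/2 3 -3/2 -27/4 -1 -9 E
2 60/13 60/13 -30/13 -90/13 -2 -9 S
3 6 6 -3 -9 -2 -8 W
4 12 60/17 -30/17 -162/17 -1 -8 N
5 15/2 3 -3/2 -27/4 -1 -9 E
final -2 -9 S

n=0: pose=(-1,-8,N); sL=12, sR=60/17; mL=-30/17, mR=-162/17; mL+mR=-192/17 → advance -1; mR−mL=-132/17 → turn -1·90°
n=1: pose=(-1,-9,E); sL=15/2, sR=3; mL=-3/2, mR=-27/4; mL+mR=-33/4 → advance -1; mR−mL=-21/4 → turn -1·90°
n=2: pose=(-2,-9,S); sL=60/13, sR=60/13; mL=-30/13, mR=-90/13; mL+mR=-120/13 → advance -1; mR−mL=-60/13 → turn -1·90°
n=3: pose=(-2,-8,W); sL=6, sR=6; mL=-3, mR=-9; mL+mR=-12 → advance -1; mR−mL=-6 → turn -1·90°
n=4: pose=(-1,-8,N); sL=12, sR=60/17; mL=-30/17, mR=-162/17; mL+mR=-192/17 → advance -1; mR−mL=-132/17 → turn -1·90°
n=5: pose=(-1,-9,E); sL=15/2, sR=3; mL=-3/2, mR=-27/4; mL+mR=-33/4 → advance -1; mR−mL=-21/4 → turn -1·90°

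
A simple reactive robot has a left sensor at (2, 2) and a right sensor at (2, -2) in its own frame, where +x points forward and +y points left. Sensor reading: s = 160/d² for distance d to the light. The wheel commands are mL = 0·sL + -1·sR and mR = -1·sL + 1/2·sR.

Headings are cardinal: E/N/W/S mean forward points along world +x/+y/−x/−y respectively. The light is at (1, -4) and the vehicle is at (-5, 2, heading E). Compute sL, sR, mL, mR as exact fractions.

2 5 -5 1/2

left sensor world pos  = (-3, 4); dL² = 80
right sensor world pos = (-3, 0); dR² = 32
sL = 160/80 = 2
sR = 160/32 = 5
mL = 0·sL + -1·sR = -5
mR = -1·sL + 1/2·sR = 1/2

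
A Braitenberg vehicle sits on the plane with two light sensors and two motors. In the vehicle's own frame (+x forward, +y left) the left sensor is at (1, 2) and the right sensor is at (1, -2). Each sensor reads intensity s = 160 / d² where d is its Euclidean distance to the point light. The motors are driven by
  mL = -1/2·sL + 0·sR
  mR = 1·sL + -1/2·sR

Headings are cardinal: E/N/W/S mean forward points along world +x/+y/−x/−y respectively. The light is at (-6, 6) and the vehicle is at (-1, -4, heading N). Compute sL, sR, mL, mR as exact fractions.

16/9 16/13 -8/9 136/117

left sensor world pos  = (-3, -3); dL² = 90
right sensor world pos = (1, -3); dR² = 130
sL = 160/90 = 16/9
sR = 160/130 = 16/13
mL = -1/2·sL + 0·sR = -8/9
mR = 1·sL + -1/2·sR = 136/117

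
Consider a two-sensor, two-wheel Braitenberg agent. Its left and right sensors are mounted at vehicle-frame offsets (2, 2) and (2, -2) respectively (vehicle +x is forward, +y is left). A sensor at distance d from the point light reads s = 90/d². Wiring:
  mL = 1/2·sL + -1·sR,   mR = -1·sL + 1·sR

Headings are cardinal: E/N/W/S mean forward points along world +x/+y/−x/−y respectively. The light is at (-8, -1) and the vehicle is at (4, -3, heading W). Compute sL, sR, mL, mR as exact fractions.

45/58 9/10 -297/580 18/145

left sensor world pos  = (2, -5); dL² = 116
right sensor world pos = (2, -1); dR² = 100
sL = 90/116 = 45/58
sR = 90/100 = 9/10
mL = 1/2·sL + -1·sR = -297/580
mR = -1·sL + 1·sR = 18/145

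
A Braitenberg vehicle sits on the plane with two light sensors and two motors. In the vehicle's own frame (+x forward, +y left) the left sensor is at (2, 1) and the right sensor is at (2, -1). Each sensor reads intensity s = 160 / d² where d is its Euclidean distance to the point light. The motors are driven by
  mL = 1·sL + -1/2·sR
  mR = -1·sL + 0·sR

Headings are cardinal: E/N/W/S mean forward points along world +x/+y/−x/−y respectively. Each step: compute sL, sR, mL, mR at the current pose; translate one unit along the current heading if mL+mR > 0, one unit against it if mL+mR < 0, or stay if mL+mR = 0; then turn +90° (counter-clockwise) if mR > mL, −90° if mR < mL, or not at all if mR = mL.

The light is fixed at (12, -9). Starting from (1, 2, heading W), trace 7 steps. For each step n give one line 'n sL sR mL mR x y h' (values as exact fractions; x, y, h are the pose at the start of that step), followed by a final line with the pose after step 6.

n=0: pose=(1,2,W); sL=160/269, sR=160/313; mL=28560/84197, mR=-160/269; mL+mR=-80/313 → advance -1; mR−mL=-78640/84197 → turn -1·90°
n=1: pose=(2,2,N); sL=16/29, sR=16/25; mL=168/725, mR=-16/29; mL+mR=-8/25 → advance -1; mR−mL=-568/725 → turn -1·90°
n=2: pose=(2,1,E); sL=32/37, sR=32/29; mL=336/1073, mR=-32/37; mL+mR=-16/29 → advance -1; mR−mL=-1264/1073 → turn -1·90°
n=3: pose=(1,1,S); sL=40/41, sR=10/13; mL=315/533, mR=-40/41; mL+mR=-5/13 → advance -1; mR−mL=-835/533 → turn -1·90°
n=4: pose=(1,2,W); sL=160/269, sR=160/313; mL=28560/84197, mR=-160/269; mL+mR=-80/313 → advance -1; mR−mL=-78640/84197 → turn -1·90°
n=5: pose=(2,2,N); sL=16/29, sR=16/25; mL=168/725, mR=-16/29; mL+mR=-8/25 → advance -1; mR−mL=-568/725 → turn -1·90°
n=6: pose=(2,1,E); sL=32/37, sR=32/29; mL=336/1073, mR=-32/37; mL+mR=-16/29 → advance -1; mR−mL=-1264/1073 → turn -1·90°

0 160/269 160/313 28560/84197 -160/269 1 2 W
1 16/29 16/25 168/725 -16/29 2 2 N
2 32/37 32/29 336/1073 -32/37 2 1 E
3 40/41 10/13 315/533 -40/41 1 1 S
4 160/269 160/313 28560/84197 -160/269 1 2 W
5 16/29 16/25 168/725 -16/29 2 2 N
6 32/37 32/29 336/1073 -32/37 2 1 E
final 1 1 S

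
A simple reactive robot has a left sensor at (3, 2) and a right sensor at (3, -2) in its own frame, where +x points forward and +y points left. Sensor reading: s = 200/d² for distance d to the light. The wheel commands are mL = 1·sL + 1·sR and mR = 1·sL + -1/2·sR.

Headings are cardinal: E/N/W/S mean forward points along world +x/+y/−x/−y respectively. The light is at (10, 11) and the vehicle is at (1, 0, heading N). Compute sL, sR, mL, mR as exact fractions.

left sensor world pos  = (-1, 3); dL² = 185
right sensor world pos = (3, 3); dR² = 113
sL = 200/185 = 40/37
sR = 200/113 = 200/113
mL = 1·sL + 1·sR = 11920/4181
mR = 1·sL + -1/2·sR = 820/4181

40/37 200/113 11920/4181 820/4181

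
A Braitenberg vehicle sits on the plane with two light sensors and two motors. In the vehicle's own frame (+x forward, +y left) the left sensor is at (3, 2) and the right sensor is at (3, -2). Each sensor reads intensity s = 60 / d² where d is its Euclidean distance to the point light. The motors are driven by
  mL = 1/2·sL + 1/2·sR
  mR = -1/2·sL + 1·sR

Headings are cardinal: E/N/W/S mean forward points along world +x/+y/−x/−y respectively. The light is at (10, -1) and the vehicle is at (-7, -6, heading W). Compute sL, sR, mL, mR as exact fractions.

60/449 60/409 25740/183641 14670/183641

left sensor world pos  = (-10, -8); dL² = 449
right sensor world pos = (-10, -4); dR² = 409
sL = 60/449 = 60/449
sR = 60/409 = 60/409
mL = 1/2·sL + 1/2·sR = 25740/183641
mR = -1/2·sL + 1·sR = 14670/183641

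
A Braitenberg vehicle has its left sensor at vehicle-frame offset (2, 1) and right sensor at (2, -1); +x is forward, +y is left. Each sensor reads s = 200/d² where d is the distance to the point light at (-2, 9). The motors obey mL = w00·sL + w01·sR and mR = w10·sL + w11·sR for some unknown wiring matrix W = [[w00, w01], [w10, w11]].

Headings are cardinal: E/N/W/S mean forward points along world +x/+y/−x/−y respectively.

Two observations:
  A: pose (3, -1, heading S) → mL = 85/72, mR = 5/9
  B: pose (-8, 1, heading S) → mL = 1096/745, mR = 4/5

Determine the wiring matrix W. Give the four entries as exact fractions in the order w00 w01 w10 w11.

1/2 1/2 1/2 0

obs A: pose=(3,-1,S) → sL=10/9, sR=5/4, mL=85/72, mR=5/9
obs B: pose=(-8,1,S) → sL=8/5, sR=200/149, mL=1096/745, mR=4/5
sensor matrix S = [[10/9, 5/4], [8/5, 200/149]]; det S = -682/1341
solve [mL_A; mL_B] = S·[w00; w01] and [mR_A; mR_B] = S·[w10; w11]:
  w00 = 1/2, w01 = 1/2, w10 = 1/2, w11 = 0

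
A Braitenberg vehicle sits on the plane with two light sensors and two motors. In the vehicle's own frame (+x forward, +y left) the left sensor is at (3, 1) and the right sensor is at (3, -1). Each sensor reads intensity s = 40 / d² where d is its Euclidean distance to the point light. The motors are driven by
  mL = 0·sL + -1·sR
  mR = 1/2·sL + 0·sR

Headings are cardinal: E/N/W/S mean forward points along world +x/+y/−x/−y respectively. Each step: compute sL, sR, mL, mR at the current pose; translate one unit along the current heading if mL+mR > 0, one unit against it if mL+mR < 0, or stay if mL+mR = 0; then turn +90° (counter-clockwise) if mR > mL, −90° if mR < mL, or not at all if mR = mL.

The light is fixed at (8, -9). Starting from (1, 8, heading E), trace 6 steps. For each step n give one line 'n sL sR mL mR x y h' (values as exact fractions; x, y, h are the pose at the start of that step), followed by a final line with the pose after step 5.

0 2/17 5/34 -5/34 1/17 1 8 E
1 40/481 40/449 -40/449 20/481 0 8 N
2 20/173 4/41 -4/41 10/173 0 7 W
3 8/41 40/233 -40/233 4/41 1 7 S
4 2/17 5/34 -5/34 1/17 1 8 E
5 40/481 40/449 -40/449 20/481 0 8 N
final 0 7 W

n=0: pose=(1,8,E); sL=2/17, sR=5/34; mL=-5/34, mR=1/17; mL+mR=-3/34 → advance -1; mR−mL=7/34 → turn +1·90°
n=1: pose=(0,8,N); sL=40/481, sR=40/449; mL=-40/449, mR=20/481; mL+mR=-10260/215969 → advance -1; mR−mL=28220/215969 → turn +1·90°
n=2: pose=(0,7,W); sL=20/173, sR=4/41; mL=-4/41, mR=10/173; mL+mR=-282/7093 → advance -1; mR−mL=1102/7093 → turn +1·90°
n=3: pose=(1,7,S); sL=8/41, sR=40/233; mL=-40/233, mR=4/41; mL+mR=-708/9553 → advance -1; mR−mL=2572/9553 → turn +1·90°
n=4: pose=(1,8,E); sL=2/17, sR=5/34; mL=-5/34, mR=1/17; mL+mR=-3/34 → advance -1; mR−mL=7/34 → turn +1·90°
n=5: pose=(0,8,N); sL=40/481, sR=40/449; mL=-40/449, mR=20/481; mL+mR=-10260/215969 → advance -1; mR−mL=28220/215969 → turn +1·90°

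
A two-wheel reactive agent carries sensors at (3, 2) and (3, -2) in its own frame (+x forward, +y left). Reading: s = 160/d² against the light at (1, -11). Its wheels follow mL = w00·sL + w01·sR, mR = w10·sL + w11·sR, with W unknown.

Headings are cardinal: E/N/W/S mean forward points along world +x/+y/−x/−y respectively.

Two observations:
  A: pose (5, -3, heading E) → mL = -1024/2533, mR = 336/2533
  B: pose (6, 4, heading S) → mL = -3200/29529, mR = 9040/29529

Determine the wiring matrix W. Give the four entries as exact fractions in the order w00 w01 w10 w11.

obs A: pose=(5,-3,E) → sL=160/149, sR=32/17, mL=-1024/2533, mR=336/2533
obs B: pose=(6,4,S) → sL=160/193, sR=160/153, mL=-3200/29529, mR=9040/29529
sensor matrix S = [[160/149, 32/17], [160/193, 160/153]]; det S = -1925120/4399821
solve [mL_A; mL_B] = S·[w00; w01] and [mR_A; mR_B] = S·[w10; w11]:
  w00 = 1/2, w01 = -1/2, w10 = 1, w11 = -1/2

1/2 -1/2 1 -1/2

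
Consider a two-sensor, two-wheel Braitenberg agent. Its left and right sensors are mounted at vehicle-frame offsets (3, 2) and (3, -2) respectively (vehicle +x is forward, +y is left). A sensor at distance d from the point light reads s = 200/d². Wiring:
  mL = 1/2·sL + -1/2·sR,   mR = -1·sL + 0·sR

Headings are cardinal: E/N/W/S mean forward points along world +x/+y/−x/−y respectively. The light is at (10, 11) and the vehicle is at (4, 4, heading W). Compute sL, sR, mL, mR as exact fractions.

100/81 100/53 -1400/4293 -100/81

left sensor world pos  = (1, 2); dL² = 162
right sensor world pos = (1, 6); dR² = 106
sL = 200/162 = 100/81
sR = 200/106 = 100/53
mL = 1/2·sL + -1/2·sR = -1400/4293
mR = -1·sL + 0·sR = -100/81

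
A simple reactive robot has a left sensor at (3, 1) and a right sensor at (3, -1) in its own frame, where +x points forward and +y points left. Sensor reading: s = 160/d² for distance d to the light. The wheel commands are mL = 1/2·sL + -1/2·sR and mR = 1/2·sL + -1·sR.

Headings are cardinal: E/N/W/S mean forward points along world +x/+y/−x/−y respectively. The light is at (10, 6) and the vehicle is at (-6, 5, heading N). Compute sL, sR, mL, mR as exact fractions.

left sensor world pos  = (-7, 8); dL² = 293
right sensor world pos = (-5, 8); dR² = 229
sL = 160/293 = 160/293
sR = 160/229 = 160/229
mL = 1/2·sL + -1/2·sR = -5120/67097
mR = 1/2·sL + -1·sR = -28560/67097

160/293 160/229 -5120/67097 -28560/67097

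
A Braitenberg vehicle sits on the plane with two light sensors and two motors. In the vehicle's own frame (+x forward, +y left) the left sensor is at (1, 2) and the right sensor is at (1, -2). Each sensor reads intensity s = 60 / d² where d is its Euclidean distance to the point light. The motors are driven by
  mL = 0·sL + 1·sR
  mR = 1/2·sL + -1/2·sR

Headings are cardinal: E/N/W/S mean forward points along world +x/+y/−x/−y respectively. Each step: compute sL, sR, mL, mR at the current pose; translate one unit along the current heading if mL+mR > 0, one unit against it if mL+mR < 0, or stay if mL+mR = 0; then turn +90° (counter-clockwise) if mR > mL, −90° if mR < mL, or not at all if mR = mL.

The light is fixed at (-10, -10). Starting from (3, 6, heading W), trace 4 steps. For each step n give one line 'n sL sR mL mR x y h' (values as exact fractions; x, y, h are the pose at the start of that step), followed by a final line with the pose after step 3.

n=0: pose=(3,6,W); sL=3/17, sR=5/39; mL=5/39, mR=16/663; mL+mR=101/663 → advance +1; mR−mL=-23/221 → turn -1·90°
n=1: pose=(2,6,N); sL=60/389, sR=12/97; mL=12/97, mR=576/37733; mL+mR=5244/37733 → advance +1; mR−mL=-4092/37733 → turn -1·90°
n=2: pose=(2,7,E); sL=6/53, sR=30/197; mL=30/197, mR=-204/10441; mL+mR=1386/10441 → advance +1; mR−mL=-1794/10441 → turn -1·90°
n=3: pose=(3,7,S); sL=60/481, sR=60/377; mL=60/377, mR=-240/13949; mL+mR=1980/13949 → advance +1; mR−mL=-2460/13949 → turn -1·90°

0 3/17 5/39 5/39 16/663 3 6 W
1 60/389 12/97 12/97 576/37733 2 6 N
2 6/53 30/197 30/197 -204/10441 2 7 E
3 60/481 60/377 60/377 -240/13949 3 7 S
final 3 6 W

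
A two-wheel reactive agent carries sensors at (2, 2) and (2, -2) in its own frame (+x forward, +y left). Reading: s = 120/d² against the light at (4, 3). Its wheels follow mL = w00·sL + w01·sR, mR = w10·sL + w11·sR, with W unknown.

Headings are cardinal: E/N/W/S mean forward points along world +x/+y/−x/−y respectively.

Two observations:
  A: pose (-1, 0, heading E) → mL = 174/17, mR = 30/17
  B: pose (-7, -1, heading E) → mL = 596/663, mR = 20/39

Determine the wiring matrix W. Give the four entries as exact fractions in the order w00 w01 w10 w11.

1 -1/2 0 1/2

obs A: pose=(-1,0,E) → sL=12, sR=60/17, mL=174/17, mR=30/17
obs B: pose=(-7,-1,E) → sL=24/17, sR=40/39, mL=596/663, mR=20/39
sensor matrix S = [[12, 60/17], [24/17, 40/39]]; det S = 27520/3757
solve [mL_A; mL_B] = S·[w00; w01] and [mR_A; mR_B] = S·[w10; w11]:
  w00 = 1, w01 = -1/2, w10 = 0, w11 = 1/2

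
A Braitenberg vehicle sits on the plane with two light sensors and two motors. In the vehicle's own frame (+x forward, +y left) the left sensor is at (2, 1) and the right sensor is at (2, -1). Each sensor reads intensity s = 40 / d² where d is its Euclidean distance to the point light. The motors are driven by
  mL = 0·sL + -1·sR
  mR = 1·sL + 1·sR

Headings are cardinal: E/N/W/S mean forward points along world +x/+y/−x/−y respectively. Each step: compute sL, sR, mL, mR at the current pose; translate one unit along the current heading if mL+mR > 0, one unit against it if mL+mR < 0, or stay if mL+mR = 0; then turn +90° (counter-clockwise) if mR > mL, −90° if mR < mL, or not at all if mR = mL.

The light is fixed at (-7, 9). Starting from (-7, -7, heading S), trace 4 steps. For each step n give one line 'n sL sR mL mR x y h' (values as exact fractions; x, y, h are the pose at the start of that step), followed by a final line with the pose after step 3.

n=0: pose=(-7,-7,S); sL=8/65, sR=8/65; mL=-8/65, mR=16/65; mL+mR=8/65 → advance +1; mR−mL=24/65 → turn +1·90°
n=1: pose=(-7,-8,E); sL=2/13, sR=5/41; mL=-5/41, mR=147/533; mL+mR=2/13 → advance +1; mR−mL=212/533 → turn +1·90°
n=2: pose=(-6,-8,N); sL=8/45, sR=40/229; mL=-40/229, mR=3632/10305; mL+mR=8/45 → advance +1; mR−mL=5432/10305 → turn +1·90°
n=3: pose=(-6,-7,W); sL=4/29, sR=20/113; mL=-20/113, mR=1032/3277; mL+mR=4/29 → advance +1; mR−mL=1612/3277 → turn +1·90°

0 8/65 8/65 -8/65 16/65 -7 -7 S
1 2/13 5/41 -5/41 147/533 -7 -8 E
2 8/45 40/229 -40/229 3632/10305 -6 -8 N
3 4/29 20/113 -20/113 1032/3277 -6 -7 W
final -7 -7 S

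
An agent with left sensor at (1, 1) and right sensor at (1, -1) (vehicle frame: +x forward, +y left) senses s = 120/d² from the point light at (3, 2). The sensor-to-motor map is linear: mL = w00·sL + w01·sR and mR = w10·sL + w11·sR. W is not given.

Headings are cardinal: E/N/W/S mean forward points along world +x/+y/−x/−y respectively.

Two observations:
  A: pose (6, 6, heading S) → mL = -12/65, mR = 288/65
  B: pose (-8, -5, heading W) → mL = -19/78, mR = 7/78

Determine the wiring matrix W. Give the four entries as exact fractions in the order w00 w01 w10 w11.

obs A: pose=(6,6,S) → sL=24/5, sR=120/13, mL=-12/65, mR=288/65
obs B: pose=(-8,-5,W) → sL=15/26, sR=2/3, mL=-19/78, mR=7/78
sensor matrix S = [[24/5, 120/13], [15/26, 2/3]]; det S = -1796/845
solve [mL_A; mL_B] = S·[w00; w01] and [mR_A; mR_B] = S·[w10; w11]:
  w00 = -1, w01 = 1/2, w10 = -1, w11 = 1

-1 1/2 -1 1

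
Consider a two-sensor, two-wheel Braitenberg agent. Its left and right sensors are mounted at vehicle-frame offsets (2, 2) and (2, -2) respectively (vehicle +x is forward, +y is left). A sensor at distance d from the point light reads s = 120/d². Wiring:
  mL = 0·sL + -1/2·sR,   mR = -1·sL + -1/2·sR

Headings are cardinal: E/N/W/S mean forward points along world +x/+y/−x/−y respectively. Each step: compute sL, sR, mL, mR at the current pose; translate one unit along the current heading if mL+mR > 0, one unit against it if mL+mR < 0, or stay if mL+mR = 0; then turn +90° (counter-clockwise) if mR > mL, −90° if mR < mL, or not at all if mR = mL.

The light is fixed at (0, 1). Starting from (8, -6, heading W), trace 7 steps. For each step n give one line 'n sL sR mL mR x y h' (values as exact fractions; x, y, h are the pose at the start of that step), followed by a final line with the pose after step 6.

n=0: pose=(8,-6,W); sL=40/39, sR=120/61; mL=-60/61, mR=-4780/2379; mL+mR=-7120/2379 → advance -1; mR−mL=-40/39 → turn -1·90°
n=1: pose=(9,-6,N); sL=60/37, sR=60/73; mL=-30/73, mR=-5490/2701; mL+mR=-6600/2701 → advance -1; mR−mL=-60/37 → turn -1·90°
n=2: pose=(9,-7,E); sL=120/157, sR=120/221; mL=-60/221, mR=-35940/34697; mL+mR=-45360/34697 → advance -1; mR−mL=-120/157 → turn -1·90°
n=3: pose=(8,-7,S); sL=3/5, sR=15/17; mL=-15/34, mR=-177/170; mL+mR=-126/85 → advance -1; mR−mL=-3/5 → turn -1·90°
n=4: pose=(8,-6,W); sL=40/39, sR=120/61; mL=-60/61, mR=-4780/2379; mL+mR=-7120/2379 → advance -1; mR−mL=-40/39 → turn -1·90°
n=5: pose=(9,-6,N); sL=60/37, sR=60/73; mL=-30/73, mR=-5490/2701; mL+mR=-6600/2701 → advance -1; mR−mL=-60/37 → turn -1·90°
n=6: pose=(9,-7,E); sL=120/157, sR=120/221; mL=-60/221, mR=-35940/34697; mL+mR=-45360/34697 → advance -1; mR−mL=-120/157 → turn -1·90°

0 40/39 120/61 -60/61 -4780/2379 8 -6 W
1 60/37 60/73 -30/73 -5490/2701 9 -6 N
2 120/157 120/221 -60/221 -35940/34697 9 -7 E
3 3/5 15/17 -15/34 -177/170 8 -7 S
4 40/39 120/61 -60/61 -4780/2379 8 -6 W
5 60/37 60/73 -30/73 -5490/2701 9 -6 N
6 120/157 120/221 -60/221 -35940/34697 9 -7 E
final 8 -7 S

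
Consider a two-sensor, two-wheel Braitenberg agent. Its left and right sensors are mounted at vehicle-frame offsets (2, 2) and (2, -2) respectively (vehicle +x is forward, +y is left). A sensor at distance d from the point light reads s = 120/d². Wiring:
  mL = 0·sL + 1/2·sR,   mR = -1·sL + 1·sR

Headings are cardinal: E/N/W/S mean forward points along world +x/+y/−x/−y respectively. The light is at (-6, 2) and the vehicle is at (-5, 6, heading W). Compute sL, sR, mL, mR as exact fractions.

left sensor world pos  = (-7, 4); dL² = 5
right sensor world pos = (-7, 8); dR² = 37
sL = 120/5 = 24
sR = 120/37 = 120/37
mL = 0·sL + 1/2·sR = 60/37
mR = -1·sL + 1·sR = -768/37

24 120/37 60/37 -768/37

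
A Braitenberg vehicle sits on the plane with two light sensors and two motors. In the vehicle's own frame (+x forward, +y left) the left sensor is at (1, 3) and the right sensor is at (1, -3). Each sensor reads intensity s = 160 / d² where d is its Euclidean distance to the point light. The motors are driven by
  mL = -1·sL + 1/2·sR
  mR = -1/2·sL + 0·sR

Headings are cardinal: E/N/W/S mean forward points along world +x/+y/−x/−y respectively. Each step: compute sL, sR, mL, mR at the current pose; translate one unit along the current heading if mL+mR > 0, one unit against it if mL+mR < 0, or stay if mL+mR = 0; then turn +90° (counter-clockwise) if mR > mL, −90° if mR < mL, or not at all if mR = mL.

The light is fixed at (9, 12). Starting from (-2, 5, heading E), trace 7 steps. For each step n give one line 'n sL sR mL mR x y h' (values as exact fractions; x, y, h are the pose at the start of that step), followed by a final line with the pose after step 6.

n=0: pose=(-2,5,E); sL=40/29, sR=4/5; mL=-142/145, mR=-20/29; mL+mR=-242/145 → advance -1; mR−mL=42/145 → turn +1·90°
n=1: pose=(-3,5,N); sL=160/261, sR=160/117; mL=80/1131, mR=-80/261; mL+mR=-800/3393 → advance -1; mR−mL=-1280/3393 → turn -1·90°
n=2: pose=(-3,4,E); sL=80/73, sR=80/121; mL=-6760/8833, mR=-40/73; mL+mR=-11600/8833 → advance -1; mR−mL=1920/8833 → turn +1·90°
n=3: pose=(-4,4,N); sL=32/61, sR=160/149; mL=112/9089, mR=-16/61; mL+mR=-2272/9089 → advance -1; mR−mL=-2496/9089 → turn -1·90°
n=4: pose=(-4,3,E); sL=8/9, sR=5/9; mL=-11/18, mR=-4/9; mL+mR=-19/18 → advance -1; mR−mL=1/6 → turn +1·90°
n=5: pose=(-5,3,N); sL=160/353, sR=32/37; mL=-272/13061, mR=-80/353; mL+mR=-3232/13061 → advance -1; mR−mL=-2688/13061 → turn -1·90°
n=6: pose=(-5,2,E); sL=80/109, sR=80/169; mL=-9160/18421, mR=-40/109; mL+mR=-15920/18421 → advance -1; mR−mL=2400/18421 → turn +1·90°

0 40/29 4/5 -142/145 -20/29 -2 5 E
1 160/261 160/117 80/1131 -80/261 -3 5 N
2 80/73 80/121 -6760/8833 -40/73 -3 4 E
3 32/61 160/149 112/9089 -16/61 -4 4 N
4 8/9 5/9 -11/18 -4/9 -4 3 E
5 160/353 32/37 -272/13061 -80/353 -5 3 N
6 80/109 80/169 -9160/18421 -40/109 -5 2 E
final -6 2 N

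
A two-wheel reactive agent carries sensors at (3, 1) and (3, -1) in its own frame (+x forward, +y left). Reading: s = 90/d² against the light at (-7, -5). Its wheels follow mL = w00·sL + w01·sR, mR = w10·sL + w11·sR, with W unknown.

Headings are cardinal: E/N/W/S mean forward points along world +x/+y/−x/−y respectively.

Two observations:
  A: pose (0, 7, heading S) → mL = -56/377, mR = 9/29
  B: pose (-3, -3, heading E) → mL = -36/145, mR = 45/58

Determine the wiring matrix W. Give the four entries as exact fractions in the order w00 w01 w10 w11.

obs A: pose=(0,7,S) → sL=18/29, sR=10/13, mL=-56/377, mR=9/29
obs B: pose=(-3,-3,E) → sL=45/29, sR=9/5, mL=-36/145, mR=45/58
sensor matrix S = [[18/29, 10/13], [45/29, 9/5]]; det S = -144/1885
solve [mL_A; mL_B] = S·[w00; w01] and [mR_A; mR_B] = S·[w10; w11]:
  w00 = 1, w01 = -1, w10 = 1/2, w11 = 0

1 -1 1/2 0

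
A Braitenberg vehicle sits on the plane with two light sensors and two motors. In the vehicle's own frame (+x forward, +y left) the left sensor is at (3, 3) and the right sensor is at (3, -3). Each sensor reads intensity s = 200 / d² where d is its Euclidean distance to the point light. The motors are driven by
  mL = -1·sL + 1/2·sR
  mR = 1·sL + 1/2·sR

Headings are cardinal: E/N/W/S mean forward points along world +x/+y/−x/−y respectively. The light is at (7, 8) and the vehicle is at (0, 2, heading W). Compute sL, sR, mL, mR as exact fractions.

200/181 200/109 -3700/19729 39900/19729

left sensor world pos  = (-3, -1); dL² = 181
right sensor world pos = (-3, 5); dR² = 109
sL = 200/181 = 200/181
sR = 200/109 = 200/109
mL = -1·sL + 1/2·sR = -3700/19729
mR = 1·sL + 1/2·sR = 39900/19729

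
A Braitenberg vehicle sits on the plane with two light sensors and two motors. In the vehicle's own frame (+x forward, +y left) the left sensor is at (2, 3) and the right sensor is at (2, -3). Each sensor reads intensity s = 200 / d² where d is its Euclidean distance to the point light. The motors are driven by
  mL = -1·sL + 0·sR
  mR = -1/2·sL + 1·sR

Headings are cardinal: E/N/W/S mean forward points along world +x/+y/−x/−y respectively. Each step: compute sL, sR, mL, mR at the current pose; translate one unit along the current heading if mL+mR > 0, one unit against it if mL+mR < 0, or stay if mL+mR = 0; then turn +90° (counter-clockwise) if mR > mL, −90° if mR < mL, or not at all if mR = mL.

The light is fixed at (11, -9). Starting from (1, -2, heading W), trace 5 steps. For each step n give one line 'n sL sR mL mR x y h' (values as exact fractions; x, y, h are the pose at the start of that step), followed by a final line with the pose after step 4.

0 5/4 50/61 -5/4 95/488 1 -2 W
1 200/61 200/169 -200/61 -4700/10309 2 -2 S
2 20/17 100/37 -20/17 1330/629 2 -1 E
3 200/221 8/5 -200/221 1268/1105 3 -1 N
4 25/17 50/61 -25/17 175/2074 3 0 W
final 4 0 S

n=0: pose=(1,-2,W); sL=5/4, sR=50/61; mL=-5/4, mR=95/488; mL+mR=-515/488 → advance -1; mR−mL=705/488 → turn +1·90°
n=1: pose=(2,-2,S); sL=200/61, sR=200/169; mL=-200/61, mR=-4700/10309; mL+mR=-38500/10309 → advance -1; mR−mL=29100/10309 → turn +1·90°
n=2: pose=(2,-1,E); sL=20/17, sR=100/37; mL=-20/17, mR=1330/629; mL+mR=590/629 → advance +1; mR−mL=2070/629 → turn +1·90°
n=3: pose=(3,-1,N); sL=200/221, sR=8/5; mL=-200/221, mR=1268/1105; mL+mR=268/1105 → advance +1; mR−mL=2268/1105 → turn +1·90°
n=4: pose=(3,0,W); sL=25/17, sR=50/61; mL=-25/17, mR=175/2074; mL+mR=-2875/2074 → advance -1; mR−mL=3225/2074 → turn +1·90°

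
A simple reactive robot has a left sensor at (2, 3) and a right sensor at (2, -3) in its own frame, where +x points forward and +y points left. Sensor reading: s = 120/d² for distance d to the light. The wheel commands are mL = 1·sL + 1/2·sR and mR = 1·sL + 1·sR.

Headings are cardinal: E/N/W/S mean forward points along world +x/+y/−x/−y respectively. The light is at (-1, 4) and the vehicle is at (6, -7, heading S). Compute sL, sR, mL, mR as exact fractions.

left sensor world pos  = (9, -9); dL² = 269
right sensor world pos = (3, -9); dR² = 185
sL = 120/269 = 120/269
sR = 120/185 = 24/37
mL = 1·sL + 1/2·sR = 7668/9953
mR = 1·sL + 1·sR = 10896/9953

120/269 24/37 7668/9953 10896/9953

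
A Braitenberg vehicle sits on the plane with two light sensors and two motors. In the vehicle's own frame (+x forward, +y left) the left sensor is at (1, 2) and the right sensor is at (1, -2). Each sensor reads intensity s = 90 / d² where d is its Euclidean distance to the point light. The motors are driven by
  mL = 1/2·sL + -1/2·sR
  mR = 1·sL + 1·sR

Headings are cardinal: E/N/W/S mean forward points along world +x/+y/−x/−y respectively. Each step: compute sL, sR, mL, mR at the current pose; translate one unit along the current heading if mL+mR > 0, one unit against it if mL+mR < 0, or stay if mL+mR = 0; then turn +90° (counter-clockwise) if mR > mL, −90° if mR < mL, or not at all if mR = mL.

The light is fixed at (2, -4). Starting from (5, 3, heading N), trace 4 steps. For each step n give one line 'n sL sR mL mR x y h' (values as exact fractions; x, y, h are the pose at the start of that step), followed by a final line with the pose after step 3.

0 18/13 90/89 216/1157 2772/1157 5 3 N
1 9/4 45/52 9/13 81/26 5 4 W
2 18/13 90/49 -144/637 2052/637 4 4 S
3 1 45/17 -14/17 62/17 4 3 E
final 5 3 N

n=0: pose=(5,3,N); sL=18/13, sR=90/89; mL=216/1157, mR=2772/1157; mL+mR=2988/1157 → advance +1; mR−mL=2556/1157 → turn +1·90°
n=1: pose=(5,4,W); sL=9/4, sR=45/52; mL=9/13, mR=81/26; mL+mR=99/26 → advance +1; mR−mL=63/26 → turn +1·90°
n=2: pose=(4,4,S); sL=18/13, sR=90/49; mL=-144/637, mR=2052/637; mL+mR=1908/637 → advance +1; mR−mL=2196/637 → turn +1·90°
n=3: pose=(4,3,E); sL=1, sR=45/17; mL=-14/17, mR=62/17; mL+mR=48/17 → advance +1; mR−mL=76/17 → turn +1·90°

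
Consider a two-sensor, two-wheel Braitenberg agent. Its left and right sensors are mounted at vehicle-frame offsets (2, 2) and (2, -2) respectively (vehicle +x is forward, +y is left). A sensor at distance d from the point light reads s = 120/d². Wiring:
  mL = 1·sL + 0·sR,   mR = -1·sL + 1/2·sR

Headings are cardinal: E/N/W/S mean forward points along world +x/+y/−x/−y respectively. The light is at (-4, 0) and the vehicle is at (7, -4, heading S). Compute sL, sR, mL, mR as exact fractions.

left sensor world pos  = (9, -6); dL² = 205
right sensor world pos = (5, -6); dR² = 117
sL = 120/205 = 24/41
sR = 120/117 = 40/39
mL = 1·sL + 0·sR = 24/41
mR = -1·sL + 1/2·sR = -116/1599

24/41 40/39 24/41 -116/1599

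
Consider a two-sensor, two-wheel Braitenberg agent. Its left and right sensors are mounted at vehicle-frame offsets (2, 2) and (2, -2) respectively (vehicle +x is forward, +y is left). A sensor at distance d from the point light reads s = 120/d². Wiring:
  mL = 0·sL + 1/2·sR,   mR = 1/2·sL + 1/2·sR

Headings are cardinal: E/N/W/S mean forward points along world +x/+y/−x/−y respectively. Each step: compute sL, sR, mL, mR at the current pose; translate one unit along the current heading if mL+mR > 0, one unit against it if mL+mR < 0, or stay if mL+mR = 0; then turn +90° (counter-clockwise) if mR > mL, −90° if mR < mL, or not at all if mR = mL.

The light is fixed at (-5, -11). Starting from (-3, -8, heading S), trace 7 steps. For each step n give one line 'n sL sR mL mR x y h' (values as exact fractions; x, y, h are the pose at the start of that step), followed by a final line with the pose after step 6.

0 120/17 120 60 1080/17 -3 -8 S
1 15/4 15/2 15/4 45/8 -3 -9 E
2 120/17 120/41 60/41 3480/697 -2 -9 N
3 60 60/13 30/13 420/13 -2 -8 W
4 120/17 120 60 1080/17 -3 -8 S
5 15/4 15/2 15/4 45/8 -3 -9 E
6 120/17 120/41 60/41 3480/697 -2 -9 N
final -2 -8 W

n=0: pose=(-3,-8,S); sL=120/17, sR=120; mL=60, mR=1080/17; mL+mR=2100/17 → advance +1; mR−mL=60/17 → turn +1·90°
n=1: pose=(-3,-9,E); sL=15/4, sR=15/2; mL=15/4, mR=45/8; mL+mR=75/8 → advance +1; mR−mL=15/8 → turn +1·90°
n=2: pose=(-2,-9,N); sL=120/17, sR=120/41; mL=60/41, mR=3480/697; mL+mR=4500/697 → advance +1; mR−mL=60/17 → turn +1·90°
n=3: pose=(-2,-8,W); sL=60, sR=60/13; mL=30/13, mR=420/13; mL+mR=450/13 → advance +1; mR−mL=30 → turn +1·90°
n=4: pose=(-3,-8,S); sL=120/17, sR=120; mL=60, mR=1080/17; mL+mR=2100/17 → advance +1; mR−mL=60/17 → turn +1·90°
n=5: pose=(-3,-9,E); sL=15/4, sR=15/2; mL=15/4, mR=45/8; mL+mR=75/8 → advance +1; mR−mL=15/8 → turn +1·90°
n=6: pose=(-2,-9,N); sL=120/17, sR=120/41; mL=60/41, mR=3480/697; mL+mR=4500/697 → advance +1; mR−mL=60/17 → turn +1·90°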